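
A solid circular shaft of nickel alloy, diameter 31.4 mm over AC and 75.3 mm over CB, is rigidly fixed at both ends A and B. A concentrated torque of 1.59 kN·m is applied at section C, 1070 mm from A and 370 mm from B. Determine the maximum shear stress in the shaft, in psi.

Compatibility: T_A·a/J_AC = T_B·b/J_CB with T_A + T_B = T₀.
J_AC = 9.54×10^-8 m⁴, J_CB = 3.16×10^-6 m⁴, so T_A = T₀·(J_AC/a)/((J_AC/a)+(J_CB/b)) = 16.45 N·m, T_B = 1574 N·m.
τ in each portion: τ_AC = 2.71×10^6 Pa, τ_CB = 1.88×10^7 Pa; maximum is in CB.
τ_max = T_CB·r/J = 1574·0.0376/3.16×10^-6 = 1.877×10^7 Pa.

2720 psi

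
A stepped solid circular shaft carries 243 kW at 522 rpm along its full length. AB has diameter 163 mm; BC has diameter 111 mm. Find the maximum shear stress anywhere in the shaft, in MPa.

16.6 MPa

ω = 2π·522/60 = 54.66 rad/s, so T = P/ω = 243×10³ / 54.66 = 4445 N·m.
Under the same torque, τ_max = 16T/(πd³) is largest where d is smallest — segment BC (d = 111 mm).
τ_max = 16·4445/(π·(0.111)³) = 1.655×10^7 Pa.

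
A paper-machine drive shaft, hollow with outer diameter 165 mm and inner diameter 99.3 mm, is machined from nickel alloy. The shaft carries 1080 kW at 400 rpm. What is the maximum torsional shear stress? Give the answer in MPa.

ω = 2π·400/60 = 41.89 rad/s, so T = P/ω = 1080×10³ / 41.89 = 25780 N·m.
J = π(d_o⁴ − d_i⁴)/32 = π(0.165⁴ − 0.0993⁴)/32 = 6.322×10^-5 m⁴.
τ_max = T·r/J = 25780 × 0.0825 / 6.322×10^-5 = 3.365×10^7 Pa.

33.6 MPa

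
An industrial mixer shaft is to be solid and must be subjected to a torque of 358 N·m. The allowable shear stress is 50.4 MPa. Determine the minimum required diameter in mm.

For a solid shaft τ_max = 16T/(πd³), so d = (16T/(π τ_allow))^(1/3) = (16·358.0/(π·5.04×10^7))^(1/3) = 0.03307 m.

33.1 mm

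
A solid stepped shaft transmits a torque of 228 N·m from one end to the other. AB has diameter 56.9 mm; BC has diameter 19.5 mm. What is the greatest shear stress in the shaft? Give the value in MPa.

157 MPa

Under the same torque, τ_max = 16T/(πd³) is largest where d is smallest — segment BC (d = 19.5 mm).
τ_max = 16·228.0/(π·(0.0195)³) = 1.566×10^8 Pa.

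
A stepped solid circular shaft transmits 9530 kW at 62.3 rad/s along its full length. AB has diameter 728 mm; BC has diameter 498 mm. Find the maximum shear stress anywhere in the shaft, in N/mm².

ω = 62.3 rad/s, so T = P/ω = 9530×10³ / 62.30 = 153000 N·m.
Under the same torque, τ_max = 16T/(πd³) is largest where d is smallest — segment BC (d = 498 mm).
τ_max = 16·153000/(π·(0.498)³) = 6.308×10^6 Pa.

6.31 N/mm²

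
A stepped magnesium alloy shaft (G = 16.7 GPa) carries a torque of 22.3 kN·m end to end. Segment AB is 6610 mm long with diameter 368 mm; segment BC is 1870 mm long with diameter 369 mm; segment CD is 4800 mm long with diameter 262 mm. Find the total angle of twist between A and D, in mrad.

20.1 mrad

J_AB = π(0.368)⁴/32 = 1.80×10^-3 m⁴; J_BC = π(0.369)⁴/32 = 1.82×10^-3 m⁴; J_CD = π(0.262)⁴/32 = 4.63×10^-4 m⁴.
θ = (T/G)·Σ L_i/J_i = (22300/16.7×10⁹)·(6.61/1.80×10^-3 + 1.87/1.82×10^-3 + 4.80/4.63×10^-4) = 0.02013 rad.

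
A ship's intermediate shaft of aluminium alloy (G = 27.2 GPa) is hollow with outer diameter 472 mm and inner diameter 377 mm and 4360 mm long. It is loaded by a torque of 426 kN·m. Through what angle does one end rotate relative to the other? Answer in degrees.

J = π(d_o⁴ − d_i⁴)/32 = π(0.472⁴ − 0.377⁴)/32 = 2.889×10^-3 m⁴.
θ = T·L/(G·J) = 426000 × 4.36 / (27.2×10⁹ × 2.889×10^-3) = 0.02363 rad.

1.35°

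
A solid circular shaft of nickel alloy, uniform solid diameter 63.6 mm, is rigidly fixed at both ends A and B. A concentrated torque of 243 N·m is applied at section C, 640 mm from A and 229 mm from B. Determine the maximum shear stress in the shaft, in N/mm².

3.54 N/mm²

With uniform GJ and both ends fixed, compatibility θ_AC = θ_CB gives T_A·a = T_B·b, together with T_A + T_B = T₀.
T_A = T₀·b/(a+b) = 243.0·229/869.0 = 64.04 N·m; T_B = 179.0 N·m.
τ in each portion: τ_AC = 1.27×10^6 Pa, τ_CB = 3.54×10^6 Pa; maximum is in CB.
τ_max = T_CB·r/J = 179.0·0.0318/1.61×10^-6 = 3.543×10^6 Pa.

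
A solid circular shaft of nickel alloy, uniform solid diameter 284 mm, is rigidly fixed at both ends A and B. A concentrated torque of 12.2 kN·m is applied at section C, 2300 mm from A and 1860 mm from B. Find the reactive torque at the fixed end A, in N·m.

With uniform GJ and both ends fixed, compatibility θ_AC = θ_CB gives T_A·a = T_B·b, together with T_A + T_B = T₀.
T_A = T₀·b/(a+b) = 12200·1860/4160 = 5455 N·m; T_B = 6745 N·m.

5450 N·m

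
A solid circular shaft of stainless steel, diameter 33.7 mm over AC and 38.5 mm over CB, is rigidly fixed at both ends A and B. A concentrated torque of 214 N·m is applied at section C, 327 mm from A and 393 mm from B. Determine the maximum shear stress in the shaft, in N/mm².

Compatibility: T_A·a/J_AC = T_B·b/J_CB with T_A + T_B = T₀.
J_AC = 1.27×10^-7 m⁴, J_CB = 2.16×10^-7 m⁴, so T_A = T₀·(J_AC/a)/((J_AC/a)+(J_CB/b)) = 88.53 N·m, T_B = 125.5 N·m.
τ in each portion: τ_AC = 1.18×10^7 Pa, τ_CB = 1.12×10^7 Pa; maximum is in AC.
τ_max = T_AC·r/J = 88.53·0.0169/1.27×10^-7 = 1.178×10^7 Pa.

11.8 N/mm²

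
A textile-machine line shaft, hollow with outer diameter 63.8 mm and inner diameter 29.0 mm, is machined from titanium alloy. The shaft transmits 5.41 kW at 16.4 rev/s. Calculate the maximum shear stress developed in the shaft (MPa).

ω = 2π·16.4 = 103.0 rad/s, so T = P/ω = 5.41×10³ / 103.0 = 52.50 N·m.
J = π(d_o⁴ − d_i⁴)/32 = π(0.0638⁴ − 0.0290⁴)/32 = 1.557×10^-6 m⁴.
τ_max = T·r/J = 52.50 × 0.0319 / 1.557×10^-6 = 1.076×10^6 Pa.

1.08 MPa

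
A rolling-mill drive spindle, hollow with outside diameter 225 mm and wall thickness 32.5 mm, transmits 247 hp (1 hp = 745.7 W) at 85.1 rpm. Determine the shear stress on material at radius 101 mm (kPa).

11100 kPa

ω = 2π·85.1/60 = 8.912 rad/s, so T = P/ω = 247×745.7 / 8.912 = 20670 N·m.
J = π(d_o⁴ − d_i⁴)/32 = π(0.225⁴ − 0.160⁴)/32 = 1.873×10^-4 m⁴.
Shear stress varies linearly with radius: τ = T·r/J = 20670 × 0.101 / 1.873×10^-4 = 1.115×10^7 Pa.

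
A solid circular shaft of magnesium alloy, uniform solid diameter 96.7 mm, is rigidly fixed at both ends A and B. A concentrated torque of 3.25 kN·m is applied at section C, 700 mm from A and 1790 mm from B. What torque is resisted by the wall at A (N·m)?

2340 N·m

With uniform GJ and both ends fixed, compatibility θ_AC = θ_CB gives T_A·a = T_B·b, together with T_A + T_B = T₀.
T_A = T₀·b/(a+b) = 3250·1790/2490 = 2336 N·m; T_B = 913.7 N·m.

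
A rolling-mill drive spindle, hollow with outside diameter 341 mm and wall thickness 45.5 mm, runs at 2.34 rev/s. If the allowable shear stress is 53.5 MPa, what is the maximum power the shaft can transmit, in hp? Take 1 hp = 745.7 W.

J = π(d_o⁴ − d_i⁴)/32 = π(0.341⁴ − 0.250⁴)/32 = 9.440×10^-4 m⁴.
T_max = τ_allow·J/r = 5.35×10^7 × 9.440×10^-4 / 0.171 = 296200 N·m.
ω = 2π·2.34 = 14.70 rad/s, so P_max = T_max·ω = 4.355×10^6 W.

5840 hp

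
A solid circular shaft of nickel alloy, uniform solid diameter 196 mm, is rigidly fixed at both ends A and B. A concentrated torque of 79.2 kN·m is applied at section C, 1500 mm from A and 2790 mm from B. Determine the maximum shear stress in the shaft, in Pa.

With uniform GJ and both ends fixed, compatibility θ_AC = θ_CB gives T_A·a = T_B·b, together with T_A + T_B = T₀.
T_A = T₀·b/(a+b) = 79200·2790/4290 = 51510 N·m; T_B = 27690 N·m.
τ in each portion: τ_AC = 3.48×10^7 Pa, τ_CB = 1.87×10^7 Pa; maximum is in AC.
τ_max = T_AC·r/J = 51510·0.0980/1.45×10^-4 = 3.484×10^7 Pa.

3.48e7 Pa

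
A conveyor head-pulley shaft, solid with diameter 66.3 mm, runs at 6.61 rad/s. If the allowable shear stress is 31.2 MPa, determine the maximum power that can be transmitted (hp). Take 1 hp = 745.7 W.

15.8 hp

J = πd⁴/32 = π(0.0663)⁴/32 = 1.897×10^-6 m⁴.
T_max = τ_allow·J/r = 3.12×10^7 × 1.897×10^-6 / 0.0331 = 1785 N·m.
ω = 6.61 rad/s, so P_max = T_max·ω = 1.180×10^4 W.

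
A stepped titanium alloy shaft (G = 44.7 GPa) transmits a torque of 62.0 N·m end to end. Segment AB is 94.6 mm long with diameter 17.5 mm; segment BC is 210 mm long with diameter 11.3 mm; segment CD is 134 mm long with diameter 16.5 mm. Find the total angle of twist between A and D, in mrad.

J_AB = π(0.0175)⁴/32 = 9.21×10^-9 m⁴; J_BC = π(0.0113)⁴/32 = 1.60×10^-9 m⁴; J_CD = π(0.0165)⁴/32 = 7.28×10^-9 m⁴.
θ = (T/G)·Σ L_i/J_i = (62.00/44.7×10⁹)·(0.0946/9.21×10^-9 + 0.210/1.60×10^-9 + 0.134/7.28×10^-9) = 0.2218 rad.

222 mrad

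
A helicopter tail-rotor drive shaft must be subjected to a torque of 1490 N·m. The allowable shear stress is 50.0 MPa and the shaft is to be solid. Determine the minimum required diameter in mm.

For a solid shaft τ_max = 16T/(πd³), so d = (16T/(π τ_allow))^(1/3) = (16·1490/(π·5.00×10^7))^(1/3) = 0.05334 m.

53.3 mm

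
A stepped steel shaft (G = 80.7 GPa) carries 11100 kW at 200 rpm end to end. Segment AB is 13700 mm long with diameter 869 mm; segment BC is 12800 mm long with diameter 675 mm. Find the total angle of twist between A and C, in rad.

ω = 2π·200/60 = 20.94 rad/s, so T = P/ω = 11100×10³ / 20.94 = 530000 N·m.
J_AB = π(0.869)⁴/32 = 0.0560 m⁴; J_BC = π(0.675)⁴/32 = 0.0204 m⁴.
θ = (T/G)·Σ L_i/J_i = (530000/80.7×10⁹)·(13.7/0.0560 + 12.8/0.0204) = 5.732×10^-3 rad.

0.00573 rad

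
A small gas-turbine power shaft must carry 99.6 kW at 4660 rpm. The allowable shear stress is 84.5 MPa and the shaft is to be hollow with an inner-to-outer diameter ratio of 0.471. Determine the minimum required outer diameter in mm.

ω = 2π·4660/60 = 488.0 rad/s, so T = P/ω = 99.6×10³ / 488.0 = 204.1 N·m.
For a hollow shaft with d_i/d_o = 0.471: τ_max = 16T/(π d_o³ (1−k⁴)), so d_o = [16T/(π τ_allow (1−k⁴))]^(1/3) = [16·204.1/(π·8.45×10^7·0.9508)]^(1/3) = 0.02348 m.

23.5 mm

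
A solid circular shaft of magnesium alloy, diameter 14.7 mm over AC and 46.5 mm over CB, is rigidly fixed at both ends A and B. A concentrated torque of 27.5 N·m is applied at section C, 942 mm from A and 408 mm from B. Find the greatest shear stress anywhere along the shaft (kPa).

Compatibility: T_A·a/J_AC = T_B·b/J_CB with T_A + T_B = T₀.
J_AC = 4.58×10^-9 m⁴, J_CB = 4.59×10^-7 m⁴, so T_A = T₀·(J_AC/a)/((J_AC/a)+(J_CB/b)) = 0.1184 N·m, T_B = 27.38 N·m.
τ in each portion: τ_AC = 1.90×10^5 Pa, τ_CB = 1.39×10^6 Pa; maximum is in CB.
τ_max = T_CB·r/J = 27.38·0.0232/4.59×10^-7 = 1.387×10^6 Pa.

1390 kPa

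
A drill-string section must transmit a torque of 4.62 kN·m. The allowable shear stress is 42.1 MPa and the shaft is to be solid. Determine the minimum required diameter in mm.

82.4 mm

For a solid shaft τ_max = 16T/(πd³), so d = (16T/(π τ_allow))^(1/3) = (16·4620/(π·4.21×10^7))^(1/3) = 0.08237 m.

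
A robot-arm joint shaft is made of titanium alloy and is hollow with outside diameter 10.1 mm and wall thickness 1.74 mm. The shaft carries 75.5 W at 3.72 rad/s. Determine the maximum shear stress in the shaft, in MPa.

123 MPa

ω = 3.72 rad/s, so T = P/ω = 75.5 / 3.720 = 20.30 N·m.
J = π(d_o⁴ − d_i⁴)/32 = π(0.0101⁴ − 0.00662⁴)/32 = 8.331×10^-10 m⁴.
τ_max = T·r/J = 20.30 × 0.00505 / 8.331×10^-10 = 1.230×10^8 Pa.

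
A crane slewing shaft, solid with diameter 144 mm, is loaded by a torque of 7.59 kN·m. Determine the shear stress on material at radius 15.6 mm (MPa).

J = πd⁴/32 = π(0.144)⁴/32 = 4.221×10^-5 m⁴.
Shear stress varies linearly with radius: τ = T·r/J = 7590 × 0.0156 / 4.221×10^-5 = 2.805×10^6 Pa.

2.80 MPa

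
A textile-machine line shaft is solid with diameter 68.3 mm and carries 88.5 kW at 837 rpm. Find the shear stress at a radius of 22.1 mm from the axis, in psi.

ω = 2π·837/60 = 87.65 rad/s, so T = P/ω = 88.5×10³ / 87.65 = 1010 N·m.
J = πd⁴/32 = π(0.0683)⁴/32 = 2.136×10^-6 m⁴.
Shear stress varies linearly with radius: τ = T·r/J = 1010 × 0.0221 / 2.136×10^-6 = 1.044×10^7 Pa.

1510 psi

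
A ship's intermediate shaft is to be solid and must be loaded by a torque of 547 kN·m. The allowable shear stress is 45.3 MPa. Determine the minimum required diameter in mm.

395 mm

For a solid shaft τ_max = 16T/(πd³), so d = (16T/(π τ_allow))^(1/3) = (16·547000/(π·4.53×10^7))^(1/3) = 0.3947 m.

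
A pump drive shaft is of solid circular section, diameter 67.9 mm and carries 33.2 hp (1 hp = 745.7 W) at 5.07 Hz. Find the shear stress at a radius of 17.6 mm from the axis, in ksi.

0.951 ksi

ω = 2π·5.07 = 31.86 rad/s, so T = P/ω = 33.2×745.7 / 31.86 = 777.2 N·m.
J = πd⁴/32 = π(0.0679)⁴/32 = 2.087×10^-6 m⁴.
Shear stress varies linearly with radius: τ = T·r/J = 777.2 × 0.0176 / 2.087×10^-6 = 6.555×10^6 Pa.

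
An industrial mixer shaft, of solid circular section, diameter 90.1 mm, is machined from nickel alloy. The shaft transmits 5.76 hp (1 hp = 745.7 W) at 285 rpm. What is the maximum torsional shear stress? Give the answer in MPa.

ω = 2π·285/60 = 29.85 rad/s, so T = P/ω = 5.76×745.7 / 29.85 = 143.9 N·m.
J = πd⁴/32 = π(0.0901)⁴/32 = 6.470×10^-6 m⁴.
τ_max = T·r/J = 143.9 × 0.0450 / 6.470×10^-6 = 1.002×10^6 Pa.

1.00 MPa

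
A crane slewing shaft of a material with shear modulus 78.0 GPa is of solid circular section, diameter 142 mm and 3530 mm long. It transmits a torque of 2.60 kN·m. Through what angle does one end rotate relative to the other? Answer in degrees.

J = πd⁴/32 = π(0.142)⁴/32 = 3.992×10^-5 m⁴.
θ = T·L/(G·J) = 2600 × 3.53 / (78.0×10⁹ × 3.992×10^-5) = 2.948×10^-3 rad.

0.169°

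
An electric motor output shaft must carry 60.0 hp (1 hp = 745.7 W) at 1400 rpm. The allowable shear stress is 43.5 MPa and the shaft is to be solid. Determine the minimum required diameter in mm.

32.9 mm

ω = 2π·1400/60 = 146.6 rad/s, so T = P/ω = 60.0×745.7 / 146.6 = 305.2 N·m.
For a solid shaft τ_max = 16T/(πd³), so d = (16T/(π τ_allow))^(1/3) = (16·305.2/(π·4.35×10^7))^(1/3) = 0.03294 m.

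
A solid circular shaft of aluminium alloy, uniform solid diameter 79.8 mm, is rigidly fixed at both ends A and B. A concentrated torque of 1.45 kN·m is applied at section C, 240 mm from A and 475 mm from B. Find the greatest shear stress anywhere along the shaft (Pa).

With uniform GJ and both ends fixed, compatibility θ_AC = θ_CB gives T_A·a = T_B·b, together with T_A + T_B = T₀.
T_A = T₀·b/(a+b) = 1450·475/715.0 = 963.3 N·m; T_B = 486.7 N·m.
τ in each portion: τ_AC = 9.65×10^6 Pa, τ_CB = 4.88×10^6 Pa; maximum is in AC.
τ_max = T_AC·r/J = 963.3·0.0399/3.98×10^-6 = 9.654×10^6 Pa.

9.65e6 Pa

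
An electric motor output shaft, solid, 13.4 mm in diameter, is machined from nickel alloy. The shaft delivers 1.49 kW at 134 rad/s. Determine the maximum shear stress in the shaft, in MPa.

ω = 134 rad/s, so T = P/ω = 1.49×10³ / 134.0 = 11.12 N·m.
J = πd⁴/32 = π(0.0134)⁴/32 = 3.165×10^-9 m⁴.
τ_max = T·r/J = 11.12 × 0.00670 / 3.165×10^-9 = 2.354×10^7 Pa.

23.5 MPa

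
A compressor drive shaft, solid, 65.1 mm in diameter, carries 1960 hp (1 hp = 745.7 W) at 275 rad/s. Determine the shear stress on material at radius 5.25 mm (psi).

2300 psi

ω = 275 rad/s, so T = P/ω = 1960×745.7 / 275.0 = 5315 N·m.
J = πd⁴/32 = π(0.0651)⁴/32 = 1.763×10^-6 m⁴.
Shear stress varies linearly with radius: τ = T·r/J = 5315 × 0.00525 / 1.763×10^-6 = 1.582×10^7 Pa.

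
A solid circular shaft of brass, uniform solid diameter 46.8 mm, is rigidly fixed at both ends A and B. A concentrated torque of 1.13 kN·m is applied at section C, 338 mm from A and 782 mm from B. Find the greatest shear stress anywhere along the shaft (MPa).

With uniform GJ and both ends fixed, compatibility θ_AC = θ_CB gives T_A·a = T_B·b, together with T_A + T_B = T₀.
T_A = T₀·b/(a+b) = 1130·782/1120 = 789.0 N·m; T_B = 341.0 N·m.
τ in each portion: τ_AC = 3.92×10^7 Pa, τ_CB = 1.69×10^7 Pa; maximum is in AC.
τ_max = T_AC·r/J = 789.0·0.0234/4.71×10^-7 = 3.920×10^7 Pa.

39.2 MPa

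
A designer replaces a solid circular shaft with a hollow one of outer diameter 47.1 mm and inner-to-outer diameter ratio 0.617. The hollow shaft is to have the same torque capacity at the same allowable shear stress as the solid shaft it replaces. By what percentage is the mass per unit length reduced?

Equal τ_max and T ⇒ the solid shaft needs d_s³ = d_o³(1−k⁴), so d_s = 47.1·(1−0.617⁴)^(1/3) = 44.70 mm.
Area ratio A_h/A_s = d_o²(1−k²)/d_s² = (1−k²)/(1−k⁴)^(2/3) = 0.6874.
Mass saving = 1 − 0.6874 = 31.3 %.

31.3 %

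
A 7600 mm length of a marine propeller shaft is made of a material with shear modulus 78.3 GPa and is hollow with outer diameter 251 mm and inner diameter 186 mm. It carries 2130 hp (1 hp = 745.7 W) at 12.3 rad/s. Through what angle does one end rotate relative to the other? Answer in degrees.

ω = 12.3 rad/s, so T = P/ω = 2130×745.7 / 12.30 = 129100 N·m.
J = π(d_o⁴ − d_i⁴)/32 = π(0.251⁴ − 0.186⁴)/32 = 2.722×10^-4 m⁴.
θ = T·L/(G·J) = 129100 × 7.60 / (78.3×10⁹ × 2.722×10^-4) = 0.04605 rad.

2.64°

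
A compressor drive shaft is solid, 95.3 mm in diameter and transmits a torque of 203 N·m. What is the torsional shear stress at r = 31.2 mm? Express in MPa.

J = πd⁴/32 = π(0.0953)⁴/32 = 8.098×10^-6 m⁴.
Shear stress varies linearly with radius: τ = T·r/J = 203.0 × 0.0312 / 8.098×10^-6 = 7.821×10^5 Pa.

0.782 MPa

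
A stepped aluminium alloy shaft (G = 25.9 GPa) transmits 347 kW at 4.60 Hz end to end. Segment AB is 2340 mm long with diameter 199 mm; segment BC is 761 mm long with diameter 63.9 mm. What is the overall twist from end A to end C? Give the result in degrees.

ω = 2π·4.60 = 28.90 rad/s, so T = P/ω = 347×10³ / 28.90 = 12010 N·m.
J_AB = π(0.199)⁴/32 = 1.54×10^-4 m⁴; J_BC = π(0.0639)⁴/32 = 1.64×10^-6 m⁴.
θ = (T/G)·Σ L_i/J_i = (12010/25.9×10⁹)·(2.34/1.54×10^-4 + 0.761/1.64×10^-6) = 0.2226 rad.

12.8°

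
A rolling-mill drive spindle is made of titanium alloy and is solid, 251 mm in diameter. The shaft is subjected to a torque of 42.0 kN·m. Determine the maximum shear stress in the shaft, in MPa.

J = πd⁴/32 = π(0.251)⁴/32 = 3.897×10^-4 m⁴.
τ_max = T·r/J = 42000 × 0.126 / 3.897×10^-4 = 1.353×10^7 Pa.

13.5 MPa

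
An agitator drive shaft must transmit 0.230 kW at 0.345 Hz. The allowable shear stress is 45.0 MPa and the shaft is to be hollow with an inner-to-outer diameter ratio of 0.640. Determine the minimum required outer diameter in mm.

ω = 2π·0.345 = 2.168 rad/s, so T = P/ω = 0.230×10³ / 2.168 = 106.1 N·m.
For a hollow shaft with d_i/d_o = 0.640: τ_max = 16T/(π d_o³ (1−k⁴)), so d_o = [16T/(π τ_allow (1−k⁴))]^(1/3) = [16·106.1/(π·4.50×10^7·0.8322)]^(1/3) = 0.02435 m.

24.3 mm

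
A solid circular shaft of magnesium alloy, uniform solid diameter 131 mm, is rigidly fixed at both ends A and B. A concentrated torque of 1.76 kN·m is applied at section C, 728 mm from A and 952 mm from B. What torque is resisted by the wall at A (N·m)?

With uniform GJ and both ends fixed, compatibility θ_AC = θ_CB gives T_A·a = T_B·b, together with T_A + T_B = T₀.
T_A = T₀·b/(a+b) = 1760·952/1680 = 997.3 N·m; T_B = 762.7 N·m.

997 N·m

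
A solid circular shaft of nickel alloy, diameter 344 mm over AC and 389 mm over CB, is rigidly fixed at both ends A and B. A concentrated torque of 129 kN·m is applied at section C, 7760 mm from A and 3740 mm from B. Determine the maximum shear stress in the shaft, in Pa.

8.62e6 Pa

Compatibility: T_A·a/J_AC = T_B·b/J_CB with T_A + T_B = T₀.
J_AC = 1.37×10^-3 m⁴, J_CB = 2.25×10^-3 m⁴, so T_A = T₀·(J_AC/a)/((J_AC/a)+(J_CB/b)) = 29370 N·m, T_B = 99630 N·m.
τ in each portion: τ_AC = 3.67×10^6 Pa, τ_CB = 8.62×10^6 Pa; maximum is in CB.
τ_max = T_CB·r/J = 99630·0.195/2.25×10^-3 = 8.620×10^6 Pa.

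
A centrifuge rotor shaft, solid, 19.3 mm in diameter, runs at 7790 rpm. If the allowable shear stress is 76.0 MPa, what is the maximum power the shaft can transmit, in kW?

J = πd⁴/32 = π(0.0193)⁴/32 = 1.362×10^-8 m⁴.
T_max = τ_allow·J/r = 7.60×10^7 × 1.362×10^-8 / 0.00965 = 107.3 N·m.
ω = 2π·7790/60 = 815.8 rad/s, so P_max = T_max·ω = 8.751×10^4 W.

87.5 kW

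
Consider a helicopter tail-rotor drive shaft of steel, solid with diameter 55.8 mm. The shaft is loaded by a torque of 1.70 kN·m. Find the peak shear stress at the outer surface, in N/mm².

J = πd⁴/32 = π(0.0558)⁴/32 = 9.518×10^-7 m⁴.
τ_max = T·r/J = 1700 × 0.0279 / 9.518×10^-7 = 4.983×10^7 Pa.

49.8 N/mm²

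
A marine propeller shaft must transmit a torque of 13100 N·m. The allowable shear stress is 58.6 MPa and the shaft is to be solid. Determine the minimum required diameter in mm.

104 mm

For a solid shaft τ_max = 16T/(πd³), so d = (16T/(π τ_allow))^(1/3) = (16·13100/(π·5.86×10^7))^(1/3) = 0.1044 m.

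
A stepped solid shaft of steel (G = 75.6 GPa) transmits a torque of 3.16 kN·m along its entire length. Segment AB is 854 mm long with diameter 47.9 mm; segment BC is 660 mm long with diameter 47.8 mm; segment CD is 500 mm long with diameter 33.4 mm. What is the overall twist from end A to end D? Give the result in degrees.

16.8°

J_AB = π(0.0479)⁴/32 = 5.17×10^-7 m⁴; J_BC = π(0.0478)⁴/32 = 5.13×10^-7 m⁴; J_CD = π(0.0334)⁴/32 = 1.22×10^-7 m⁴.
θ = (T/G)·Σ L_i/J_i = (3160/75.6×10⁹)·(0.854/5.17×10^-7 + 0.660/5.13×10^-7 + 0.500/1.22×10^-7) = 0.2940 rad.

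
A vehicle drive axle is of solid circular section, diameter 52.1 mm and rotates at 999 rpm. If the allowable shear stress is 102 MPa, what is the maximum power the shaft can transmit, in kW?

296 kW

J = πd⁴/32 = π(0.0521)⁴/32 = 7.234×10^-7 m⁴.
T_max = τ_allow·J/r = 1.02×10^8 × 7.234×10^-7 / 0.0261 = 2832 N·m.
ω = 2π·999/60 = 104.6 rad/s, so P_max = T_max·ω = 2.963×10^5 W.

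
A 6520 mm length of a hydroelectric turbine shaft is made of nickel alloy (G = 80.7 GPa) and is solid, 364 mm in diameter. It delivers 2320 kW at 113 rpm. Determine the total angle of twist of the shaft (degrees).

ω = 2π·113/60 = 11.83 rad/s, so T = P/ω = 2320×10³ / 11.83 = 196100 N·m.
J = πd⁴/32 = π(0.364)⁴/32 = 1.723×10^-3 m⁴.
θ = T·L/(G·J) = 196100 × 6.52 / (80.7×10⁹ × 1.723×10^-3) = 9.191×10^-3 rad.

0.527°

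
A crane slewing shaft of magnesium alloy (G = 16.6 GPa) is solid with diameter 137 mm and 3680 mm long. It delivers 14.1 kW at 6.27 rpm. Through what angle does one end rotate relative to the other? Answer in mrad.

ω = 2π·6.27/60 = 0.6566 rad/s, so T = P/ω = 14.1×10³ / 0.6566 = 21470 N·m.
J = πd⁴/32 = π(0.137)⁴/32 = 3.458×10^-5 m⁴.
θ = T·L/(G·J) = 21470 × 3.68 / (16.6×10⁹ × 3.458×10^-5) = 0.1377 rad.

138 mrad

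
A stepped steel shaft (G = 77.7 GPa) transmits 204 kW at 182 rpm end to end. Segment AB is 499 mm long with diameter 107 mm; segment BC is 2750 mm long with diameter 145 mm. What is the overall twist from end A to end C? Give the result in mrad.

ω = 2π·182/60 = 19.06 rad/s, so T = P/ω = 204×10³ / 19.06 = 10700 N·m.
J_AB = π(0.107)⁴/32 = 1.29×10^-5 m⁴; J_BC = π(0.145)⁴/32 = 4.34×10^-5 m⁴.
θ = (T/G)·Σ L_i/J_i = (10700/77.7×10⁹)·(0.499/1.29×10^-5 + 2.75/4.34×10^-5) = 0.01407 rad.

14.1 mrad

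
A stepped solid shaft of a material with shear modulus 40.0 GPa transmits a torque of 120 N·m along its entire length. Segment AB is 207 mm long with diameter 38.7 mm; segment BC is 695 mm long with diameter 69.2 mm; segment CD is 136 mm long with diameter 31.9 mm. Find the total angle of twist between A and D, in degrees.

0.445°

J_AB = π(0.0387)⁴/32 = 2.20×10^-7 m⁴; J_BC = π(0.0692)⁴/32 = 2.25×10^-6 m⁴; J_CD = π(0.0319)⁴/32 = 1.02×10^-7 m⁴.
θ = (T/G)·Σ L_i/J_i = (120.0/40.0×10⁹)·(0.207/2.20×10^-7 + 0.695/2.25×10^-6 + 0.136/1.02×10^-7) = 7.759×10^-3 rad.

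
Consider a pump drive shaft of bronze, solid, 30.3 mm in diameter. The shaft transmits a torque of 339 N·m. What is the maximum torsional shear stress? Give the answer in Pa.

6.21e7 Pa

J = πd⁴/32 = π(0.0303)⁴/32 = 8.275×10^-8 m⁴.
τ_max = T·r/J = 339.0 × 0.0152 / 8.275×10^-8 = 6.206×10^7 Pa.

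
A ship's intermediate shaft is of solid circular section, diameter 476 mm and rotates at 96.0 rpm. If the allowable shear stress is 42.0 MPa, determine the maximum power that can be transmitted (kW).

J = πd⁴/32 = π(0.476)⁴/32 = 5.040×10^-3 m⁴.
T_max = τ_allow·J/r = 4.20×10^7 × 5.040×10^-3 / 0.238 = 889400 N·m.
ω = 2π·96.0/60 = 10.05 rad/s, so P_max = T_max·ω = 8.941×10^6 W.

8940 kW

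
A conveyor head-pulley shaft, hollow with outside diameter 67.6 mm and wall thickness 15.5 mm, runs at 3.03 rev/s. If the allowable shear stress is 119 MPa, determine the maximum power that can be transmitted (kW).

126 kW

J = π(d_o⁴ − d_i⁴)/32 = π(0.0676⁴ − 0.0366⁴)/32 = 1.874×10^-6 m⁴.
T_max = τ_allow·J/r = 1.19×10^8 × 1.874×10^-6 / 0.0338 = 6598 N·m.
ω = 2π·3.03 = 19.04 rad/s, so P_max = T_max·ω = 1.256×10^5 W.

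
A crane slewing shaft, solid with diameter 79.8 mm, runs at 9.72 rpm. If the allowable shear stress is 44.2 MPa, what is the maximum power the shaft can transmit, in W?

4490 W

J = πd⁴/32 = π(0.0798)⁴/32 = 3.981×10^-6 m⁴.
T_max = τ_allow·J/r = 4.42×10^7 × 3.981×10^-6 / 0.0399 = 4410 N·m.
ω = 2π·9.72/60 = 1.018 rad/s, so P_max = T_max·ω = 4489 W.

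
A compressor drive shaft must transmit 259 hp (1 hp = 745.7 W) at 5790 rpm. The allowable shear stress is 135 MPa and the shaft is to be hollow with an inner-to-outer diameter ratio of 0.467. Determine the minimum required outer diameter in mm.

ω = 2π·5790/60 = 606.3 rad/s, so T = P/ω = 259×745.7 / 606.3 = 318.5 N·m.
For a hollow shaft with d_i/d_o = 0.467: τ_max = 16T/(π d_o³ (1−k⁴)), so d_o = [16T/(π τ_allow (1−k⁴))]^(1/3) = [16·318.5/(π·1.35×10^8·0.9524)]^(1/3) = 0.02328 m.

23.3 mm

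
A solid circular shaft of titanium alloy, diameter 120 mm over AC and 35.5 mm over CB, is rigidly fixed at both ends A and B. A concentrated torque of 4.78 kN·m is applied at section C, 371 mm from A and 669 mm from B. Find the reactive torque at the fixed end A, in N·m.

4760 N·m

Compatibility: T_A·a/J_AC = T_B·b/J_CB with T_A + T_B = T₀.
J_AC = 2.04×10^-5 m⁴, J_CB = 1.56×10^-7 m⁴, so T_A = T₀·(J_AC/a)/((J_AC/a)+(J_CB/b)) = 4760 N·m, T_B = 20.22 N·m.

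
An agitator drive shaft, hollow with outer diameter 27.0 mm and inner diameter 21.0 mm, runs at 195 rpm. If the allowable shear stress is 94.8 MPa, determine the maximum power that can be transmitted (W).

J = π(d_o⁴ − d_i⁴)/32 = π(0.0270⁴ − 0.0210⁴)/32 = 3.308×10^-8 m⁴.
T_max = τ_allow·J/r = 9.48×10^7 × 3.308×10^-8 / 0.0135 = 232.3 N·m.
ω = 2π·195/60 = 20.42 rad/s, so P_max = T_max·ω = 4744 W.

4740 W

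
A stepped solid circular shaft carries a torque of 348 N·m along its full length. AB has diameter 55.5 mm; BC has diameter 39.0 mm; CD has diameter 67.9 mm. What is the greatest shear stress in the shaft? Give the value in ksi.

4.33 ksi

Under the same torque, τ_max = 16T/(πd³) is largest where d is smallest — segment BC (d = 39.0 mm).
τ_max = 16·348.0/(π·(0.0390)³) = 2.988×10^7 Pa.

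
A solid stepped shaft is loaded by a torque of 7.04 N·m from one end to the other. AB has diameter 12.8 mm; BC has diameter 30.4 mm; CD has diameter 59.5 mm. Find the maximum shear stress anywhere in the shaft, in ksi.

2.48 ksi

Under the same torque, τ_max = 16T/(πd³) is largest where d is smallest — segment AB (d = 12.8 mm).
τ_max = 16·7.040/(π·(0.0128)³) = 1.710×10^7 Pa.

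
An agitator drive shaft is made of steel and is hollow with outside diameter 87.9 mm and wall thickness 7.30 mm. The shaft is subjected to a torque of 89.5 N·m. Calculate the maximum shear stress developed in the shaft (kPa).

J = π(d_o⁴ − d_i⁴)/32 = π(0.0879⁴ − 0.0733⁴)/32 = 3.027×10^-6 m⁴.
τ_max = T·r/J = 89.50 × 0.0440 / 3.027×10^-6 = 1.300×10^6 Pa.

1300 kPa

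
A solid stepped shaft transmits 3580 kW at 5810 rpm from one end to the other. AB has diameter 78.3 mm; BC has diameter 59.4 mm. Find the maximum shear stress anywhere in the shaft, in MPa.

143 MPa

ω = 2π·5810/60 = 608.4 rad/s, so T = P/ω = 3580×10³ / 608.4 = 5884 N·m.
Under the same torque, τ_max = 16T/(πd³) is largest where d is smallest — segment BC (d = 59.4 mm).
τ_max = 16·5884/(π·(0.0594)³) = 1.430×10^8 Pa.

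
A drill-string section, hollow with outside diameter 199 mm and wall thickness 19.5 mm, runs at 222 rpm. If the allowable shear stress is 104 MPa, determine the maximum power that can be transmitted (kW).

J = π(d_o⁴ − d_i⁴)/32 = π(0.199⁴ − 0.160⁴)/32 = 8.962×10^-5 m⁴.
T_max = τ_allow·J/r = 1.04×10^8 × 8.962×10^-5 / 0.0995 = 93670 N·m.
ω = 2π·222/60 = 23.25 rad/s, so P_max = T_max·ω = 2.178×10^6 W.

2180 kW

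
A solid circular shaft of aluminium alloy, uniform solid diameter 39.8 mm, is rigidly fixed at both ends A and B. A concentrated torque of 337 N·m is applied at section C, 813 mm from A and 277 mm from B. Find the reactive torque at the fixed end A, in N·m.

85.6 N·m

With uniform GJ and both ends fixed, compatibility θ_AC = θ_CB gives T_A·a = T_B·b, together with T_A + T_B = T₀.
T_A = T₀·b/(a+b) = 337.0·277/1090 = 85.64 N·m; T_B = 251.4 N·m.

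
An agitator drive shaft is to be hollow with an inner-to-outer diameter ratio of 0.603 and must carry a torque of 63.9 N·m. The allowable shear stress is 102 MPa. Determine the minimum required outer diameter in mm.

15.4 mm

For a hollow shaft with d_i/d_o = 0.603: τ_max = 16T/(π d_o³ (1−k⁴)), so d_o = [16T/(π τ_allow (1−k⁴))]^(1/3) = [16·63.90/(π·1.02×10^8·0.8678)]^(1/3) = 0.01543 m.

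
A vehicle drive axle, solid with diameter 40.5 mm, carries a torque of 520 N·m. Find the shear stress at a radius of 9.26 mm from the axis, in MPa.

J = πd⁴/32 = π(0.0405)⁴/32 = 2.641×10^-7 m⁴.
Shear stress varies linearly with radius: τ = T·r/J = 520.0 × 0.00926 / 2.641×10^-7 = 1.823×10^7 Pa.

18.2 MPa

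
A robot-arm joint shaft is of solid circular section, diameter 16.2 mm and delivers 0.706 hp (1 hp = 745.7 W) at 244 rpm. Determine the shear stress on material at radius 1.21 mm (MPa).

ω = 2π·244/60 = 25.55 rad/s, so T = P/ω = 0.706×745.7 / 25.55 = 20.60 N·m.
J = πd⁴/32 = π(0.0162)⁴/32 = 6.762×10^-9 m⁴.
Shear stress varies linearly with radius: τ = T·r/J = 20.60 × 0.00121 / 6.762×10^-9 = 3.687×10^6 Pa.

3.69 MPa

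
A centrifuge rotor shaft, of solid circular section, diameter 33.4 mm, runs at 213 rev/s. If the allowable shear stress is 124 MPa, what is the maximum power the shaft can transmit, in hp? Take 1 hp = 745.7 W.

1630 hp

J = πd⁴/32 = π(0.0334)⁴/32 = 1.222×10^-7 m⁴.
T_max = τ_allow·J/r = 1.24×10^8 × 1.222×10^-7 / 0.0167 = 907.2 N·m.
ω = 2π·213 = 1338 rad/s, so P_max = T_max·ω = 1.214×10^6 W.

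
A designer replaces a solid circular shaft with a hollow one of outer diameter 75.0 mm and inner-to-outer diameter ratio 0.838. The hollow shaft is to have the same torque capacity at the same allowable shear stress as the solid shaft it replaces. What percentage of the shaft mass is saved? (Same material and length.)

Equal τ_max and T ⇒ the solid shaft needs d_s³ = d_o³(1−k⁴), so d_s = 75.0·(1−0.838⁴)^(1/3) = 59.80 mm.
Area ratio A_h/A_s = d_o²(1−k²)/d_s² = (1−k²)/(1−k⁴)^(2/3) = 0.4684.
Mass saving = 1 − 0.4684 = 53.2 %.

53.2 %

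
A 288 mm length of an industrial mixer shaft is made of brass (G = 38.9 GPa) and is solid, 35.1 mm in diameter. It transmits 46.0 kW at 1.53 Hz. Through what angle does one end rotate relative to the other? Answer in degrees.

ω = 2π·1.53 = 9.613 rad/s, so T = P/ω = 46.0×10³ / 9.613 = 4785 N·m.
J = πd⁴/32 = π(0.0351)⁴/32 = 1.490×10^-7 m⁴.
θ = T·L/(G·J) = 4785 × 0.288 / (38.9×10⁹ × 1.490×10^-7) = 0.2377 rad.

13.6°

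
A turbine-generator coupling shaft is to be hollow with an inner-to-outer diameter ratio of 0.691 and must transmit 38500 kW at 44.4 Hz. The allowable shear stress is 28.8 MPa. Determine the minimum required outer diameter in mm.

316 mm

ω = 2π·44.4 = 279.0 rad/s, so T = P/ω = 38500×10³ / 279.0 = 138000 N·m.
For a hollow shaft with d_i/d_o = 0.691: τ_max = 16T/(π d_o³ (1−k⁴)), so d_o = [16T/(π τ_allow (1−k⁴))]^(1/3) = [16·138000/(π·2.88×10^7·0.7720)]^(1/3) = 0.3162 m.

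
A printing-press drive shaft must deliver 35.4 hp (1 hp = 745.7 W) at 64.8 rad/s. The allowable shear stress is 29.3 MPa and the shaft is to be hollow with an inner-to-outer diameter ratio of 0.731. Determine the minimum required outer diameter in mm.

ω = 64.8 rad/s, so T = P/ω = 35.4×745.7 / 64.80 = 407.4 N·m.
For a hollow shaft with d_i/d_o = 0.731: τ_max = 16T/(π d_o³ (1−k⁴)), so d_o = [16T/(π τ_allow (1−k⁴))]^(1/3) = [16·407.4/(π·2.93×10^7·0.7145)]^(1/3) = 0.04628 m.

46.3 mm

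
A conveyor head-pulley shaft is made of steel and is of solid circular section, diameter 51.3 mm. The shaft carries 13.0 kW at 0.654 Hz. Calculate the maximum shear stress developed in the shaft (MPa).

119 MPa

ω = 2π·0.654 = 4.109 rad/s, so T = P/ω = 13.0×10³ / 4.109 = 3164 N·m.
J = πd⁴/32 = π(0.0513)⁴/32 = 6.799×10^-7 m⁴.
τ_max = T·r/J = 3164 × 0.0256 / 6.799×10^-7 = 1.193×10^8 Pa.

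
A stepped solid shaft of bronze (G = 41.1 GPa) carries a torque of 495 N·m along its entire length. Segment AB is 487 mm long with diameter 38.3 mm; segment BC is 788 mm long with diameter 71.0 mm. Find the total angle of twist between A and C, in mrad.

31.6 mrad

J_AB = π(0.0383)⁴/32 = 2.11×10^-7 m⁴; J_BC = π(0.0710)⁴/32 = 2.49×10^-6 m⁴.
θ = (T/G)·Σ L_i/J_i = (495.0/41.1×10⁹)·(0.487/2.11×10^-7 + 0.788/2.49×10^-6) = 0.03157 rad.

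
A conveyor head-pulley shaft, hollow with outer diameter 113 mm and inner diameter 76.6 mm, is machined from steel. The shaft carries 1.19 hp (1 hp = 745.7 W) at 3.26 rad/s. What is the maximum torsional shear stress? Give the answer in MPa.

ω = 3.26 rad/s, so T = P/ω = 1.19×745.7 / 3.260 = 272.2 N·m.
J = π(d_o⁴ − d_i⁴)/32 = π(0.113⁴ − 0.0766⁴)/32 = 1.263×10^-5 m⁴.
τ_max = T·r/J = 272.2 × 0.0565 / 1.263×10^-5 = 1.218×10^6 Pa.

1.22 MPa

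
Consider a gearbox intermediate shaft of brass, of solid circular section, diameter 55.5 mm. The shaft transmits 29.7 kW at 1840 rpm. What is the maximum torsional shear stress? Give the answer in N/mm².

ω = 2π·1840/60 = 192.7 rad/s, so T = P/ω = 29.7×10³ / 192.7 = 154.1 N·m.
J = πd⁴/32 = π(0.0555)⁴/32 = 9.315×10^-7 m⁴.
τ_max = T·r/J = 154.1 × 0.0278 / 9.315×10^-7 = 4.592×10^6 Pa.

4.59 N/mm²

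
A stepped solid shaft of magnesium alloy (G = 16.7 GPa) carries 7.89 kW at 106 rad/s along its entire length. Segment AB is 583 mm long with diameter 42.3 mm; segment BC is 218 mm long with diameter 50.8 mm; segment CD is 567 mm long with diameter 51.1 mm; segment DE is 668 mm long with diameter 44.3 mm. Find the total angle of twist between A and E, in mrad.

ω = 106 rad/s, so T = P/ω = 7.89×10³ / 106.0 = 74.43 N·m.
J_AB = π(0.0423)⁴/32 = 3.14×10^-7 m⁴; J_BC = π(0.0508)⁴/32 = 6.54×10^-7 m⁴; J_CD = π(0.0511)⁴/32 = 6.69×10^-7 m⁴; J_DE = π(0.0443)⁴/32 = 3.78×10^-7 m⁴.
θ = (T/G)·Σ L_i/J_i = (74.43/16.7×10⁹)·(0.583/3.14×10^-7 + 0.218/6.54×10^-7 + 0.567/6.69×10^-7 + 0.668/3.78×10^-7) = 0.02140 rad.

21.4 mrad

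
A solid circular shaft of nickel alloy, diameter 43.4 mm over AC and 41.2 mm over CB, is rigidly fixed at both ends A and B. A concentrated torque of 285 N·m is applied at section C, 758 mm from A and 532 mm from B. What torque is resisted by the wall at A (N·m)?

132 N·m

Compatibility: T_A·a/J_AC = T_B·b/J_CB with T_A + T_B = T₀.
J_AC = 3.48×10^-7 m⁴, J_CB = 2.83×10^-7 m⁴, so T_A = T₀·(J_AC/a)/((J_AC/a)+(J_CB/b)) = 132.1 N·m, T_B = 152.9 N·m.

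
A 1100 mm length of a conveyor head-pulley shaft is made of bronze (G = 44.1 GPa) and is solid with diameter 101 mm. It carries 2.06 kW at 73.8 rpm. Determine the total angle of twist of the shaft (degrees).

0.0373°

ω = 2π·73.8/60 = 7.728 rad/s, so T = P/ω = 2.06×10³ / 7.728 = 266.6 N·m.
J = πd⁴/32 = π(0.101)⁴/32 = 1.022×10^-5 m⁴.
θ = T·L/(G·J) = 266.6 × 1.10 / (44.1×10⁹ × 1.022×10^-5) = 6.508×10^-4 rad.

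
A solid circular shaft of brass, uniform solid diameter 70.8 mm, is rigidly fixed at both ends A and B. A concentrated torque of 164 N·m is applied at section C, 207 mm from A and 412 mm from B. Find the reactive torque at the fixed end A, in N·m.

With uniform GJ and both ends fixed, compatibility θ_AC = θ_CB gives T_A·a = T_B·b, together with T_A + T_B = T₀.
T_A = T₀·b/(a+b) = 164.0·412/619.0 = 109.2 N·m; T_B = 54.84 N·m.

109 N·m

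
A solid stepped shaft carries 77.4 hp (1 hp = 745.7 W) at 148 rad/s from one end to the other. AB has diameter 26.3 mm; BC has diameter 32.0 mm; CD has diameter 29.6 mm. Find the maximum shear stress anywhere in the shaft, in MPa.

109 MPa

ω = 148 rad/s, so T = P/ω = 77.4×745.7 / 148.0 = 390.0 N·m.
Under the same torque, τ_max = 16T/(πd³) is largest where d is smallest — segment AB (d = 26.3 mm).
τ_max = 16·390.0/(π·(0.0263)³) = 1.092×10^8 Pa.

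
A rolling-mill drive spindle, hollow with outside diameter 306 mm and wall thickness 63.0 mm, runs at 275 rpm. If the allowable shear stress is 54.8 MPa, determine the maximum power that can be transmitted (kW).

7820 kW

J = π(d_o⁴ − d_i⁴)/32 = π(0.306⁴ − 0.180⁴)/32 = 7.577×10^-4 m⁴.
T_max = τ_allow·J/r = 5.48×10^7 × 7.577×10^-4 / 0.153 = 271400 N·m.
ω = 2π·275/60 = 28.80 rad/s, so P_max = T_max·ω = 7.815×10^6 W.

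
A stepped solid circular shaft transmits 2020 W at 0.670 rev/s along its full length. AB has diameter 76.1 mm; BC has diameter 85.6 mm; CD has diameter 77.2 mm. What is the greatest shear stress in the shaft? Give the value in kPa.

5550 kPa

ω = 2π·0.670 = 4.210 rad/s, so T = P/ω = 2020 / 4.210 = 479.8 N·m.
Under the same torque, τ_max = 16T/(πd³) is largest where d is smallest — segment AB (d = 76.1 mm).
τ_max = 16·479.8/(π·(0.0761)³) = 5.545×10^6 Pa.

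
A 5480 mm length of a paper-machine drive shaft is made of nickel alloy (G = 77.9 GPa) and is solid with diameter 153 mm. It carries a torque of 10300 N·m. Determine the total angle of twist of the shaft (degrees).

0.772°

J = πd⁴/32 = π(0.153)⁴/32 = 5.380×10^-5 m⁴.
θ = T·L/(G·J) = 10300 × 5.48 / (77.9×10⁹ × 5.380×10^-5) = 0.01347 rad.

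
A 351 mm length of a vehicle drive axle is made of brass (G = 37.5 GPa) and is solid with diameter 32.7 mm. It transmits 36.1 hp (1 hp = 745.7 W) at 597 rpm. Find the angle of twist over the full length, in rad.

0.0359 rad

ω = 2π·597/60 = 62.52 rad/s, so T = P/ω = 36.1×745.7 / 62.52 = 430.6 N·m.
J = πd⁴/32 = π(0.0327)⁴/32 = 1.123×10^-7 m⁴.
θ = T·L/(G·J) = 430.6 × 0.351 / (37.5×10⁹ × 1.123×10^-7) = 0.03590 rad.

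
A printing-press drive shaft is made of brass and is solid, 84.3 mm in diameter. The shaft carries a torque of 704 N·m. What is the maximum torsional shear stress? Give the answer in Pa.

5.98e6 Pa

J = πd⁴/32 = π(0.0843)⁴/32 = 4.958×10^-6 m⁴.
τ_max = T·r/J = 704.0 × 0.0421 / 4.958×10^-6 = 5.985×10^6 Pa.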